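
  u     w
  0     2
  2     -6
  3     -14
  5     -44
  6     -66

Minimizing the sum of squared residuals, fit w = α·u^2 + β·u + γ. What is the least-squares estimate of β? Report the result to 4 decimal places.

Sums needed: Σu^2·u^2 = 2018, Σu^2·u = 376, Σu^2 = 74, Σu·u = 74, Σu = 16, Σ1 = 5.
Moment sums: Σu^2·w = -3626, Σu·w = -670, Σw = -128.
Row-reducing yields α = -449/231, β = 103/231, γ = 134/77.

β = 0.4459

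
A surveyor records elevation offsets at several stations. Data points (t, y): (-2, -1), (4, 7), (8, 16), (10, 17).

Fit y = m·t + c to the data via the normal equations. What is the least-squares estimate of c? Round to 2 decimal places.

c = 1.83

Forming AᵀA = [[184, 20]; [20, 4]] and Aᵀy = [328, 39]ᵀ gives AᵀA·[m, c]ᵀ = Aᵀy.
Determinant 184·4 − 20² = 336.
m = (328·4 − 20·39)/336 = 19/12; c = (184·39 − 20·328)/336 = 11/6.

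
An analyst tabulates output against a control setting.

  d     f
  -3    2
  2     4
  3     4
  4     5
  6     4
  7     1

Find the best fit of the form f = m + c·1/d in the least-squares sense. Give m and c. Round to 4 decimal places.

Entries of XᵀX: Σ1 = 6, Σ1/d = 89/84, Σ1/d·1/d = 457/784.
And Σf = 20, Σ1/d·f = 397/84.
Normal equations: [[6, 89/84]; [89/84, 457/784]]·[m, c]ᵀ = [20, 397/84]ᵀ.
Determinant 6·(457/784) − (89/84)² = 16757/7056.
m = (20·(457/784) − (89/84)·(397/84))/(16757/7056) = 46927/16757; c = (6·(397/84) − (89/84)·20)/(16757/7056) = 50568/16757.

m = 2.8004, c = 3.0177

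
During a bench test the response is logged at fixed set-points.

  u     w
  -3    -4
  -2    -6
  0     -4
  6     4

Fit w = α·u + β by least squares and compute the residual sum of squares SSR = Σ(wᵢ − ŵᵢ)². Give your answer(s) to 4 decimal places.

Forming AᵀA = [[49, 1]; [1, 4]] and Aᵀw = [48, -10]ᵀ gives AᵀA·[α, β]ᵀ = Aᵀw.
Eliminating β: 4·(row 1) − 1·(row 2) gives 195·α = 4·48 − 1·(-10) = 202, so α = 202/195.
Then β = ((-10) − 1·(202/195))/4 = -538/195.
Residuals: 28/15, -76/65, -242/195, 106/195; SSR = 1304/195.

SSR = 6.6872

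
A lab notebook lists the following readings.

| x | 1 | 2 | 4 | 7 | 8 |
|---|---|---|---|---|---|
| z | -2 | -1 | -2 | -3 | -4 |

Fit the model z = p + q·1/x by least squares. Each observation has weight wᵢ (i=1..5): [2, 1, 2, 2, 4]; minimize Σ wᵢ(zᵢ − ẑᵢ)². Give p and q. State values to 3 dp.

p = -3.495, q = 1.967

Entries of MᵀWM: Σwᵢ·1 = 11, Σwᵢ·1/x = 53/14, Σwᵢ·1/x·1/x = 1943/784.
Moment sums: Σwᵢ·z = -31, Σwᵢ·1/x·z = -117/14.
So MᵀWM·[p, q]ᵀ = MᵀWz: [[11, 53/14]; [53/14, 1943/784]]·[p, q]ᵀ = [-31, -117/14]ᵀ.
Δ = 11·(1943/784) − (53/14)² = 10137/784.
p = ((-31)·(1943/784) − (53/14)·(-117/14))/(10137/784) = -35429/10137; q = (11·(-117/14) − (53/14)·(-31))/(10137/784) = 19936/10137.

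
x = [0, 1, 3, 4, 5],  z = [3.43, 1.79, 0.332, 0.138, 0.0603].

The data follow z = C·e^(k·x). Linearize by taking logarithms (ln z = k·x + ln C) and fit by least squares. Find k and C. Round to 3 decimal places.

k = -0.819, C = 3.723

With ln zᵢ as the transformed response and xᵢ as the regressor:
XᵀX = [[51.0000, 13.0000]; [13.0000, 5]], rhs = [-24.6898, -4.0768]ᵀ  (here Σx = 13.0000, Σ(x)² = 51.0000, Σln z = -4.0768, Σx·ln z = -24.6898).
Solving (det = 86.0000): k = -0.81920, ln C = 1.31456, so C = exp(1.31456) = 3.72309.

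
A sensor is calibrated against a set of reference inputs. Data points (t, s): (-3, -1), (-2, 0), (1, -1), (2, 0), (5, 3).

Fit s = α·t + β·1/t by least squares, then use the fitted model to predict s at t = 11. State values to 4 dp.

ŝ = 6.6185

Compute the Gram sums: Σt·t = 43, Σt·1/t = 5, Σ1/t·1/t = 743/450.
For Mᵀs: Σt·s = 17, Σ1/t·s = -1/15.
Δ = 43·(743/450) − 5² = 20699/450.
α = (17·(743/450) − 5·(-1/15))/(20699/450) = 12781/20699; β = (43·(-1/15) − 5·17)/(20699/450) = -39540/20699.
At t = 11: ŝ = (12781/20699)·(11) + (-39540/20699)·(1/11) = 1506961/227689.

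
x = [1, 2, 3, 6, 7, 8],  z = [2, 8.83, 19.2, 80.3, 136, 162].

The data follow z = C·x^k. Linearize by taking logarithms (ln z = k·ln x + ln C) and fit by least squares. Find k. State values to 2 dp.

With ln zᵢ as the transformed response and ln xᵢ as the regressor:
Σln x = 7.6089, Σ(ln x)² = 13.0084, Σln z = 20.2122, Σln x·ln z = 32.7533.
Equations: 13.0084·k + 7.6089·ln C = 32.7533;  7.6089·k + 6·ln C = 20.2122.
Slope k = (n·Σln x·ln z − Σln x·Σln z)/(n·Σ(ln x)² − (Σln x)²) = (6·32.7533 − 7.6089·20.2122)/20.1558 = 2.11986; ln C = (Σln z − k·Σln x)/n = 0.68042.

k = 2.12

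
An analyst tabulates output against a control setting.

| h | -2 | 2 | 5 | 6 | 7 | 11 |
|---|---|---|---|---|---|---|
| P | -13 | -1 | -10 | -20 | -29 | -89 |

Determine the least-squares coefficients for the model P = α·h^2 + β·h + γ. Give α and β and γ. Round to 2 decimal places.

The normal system XᵀX·[α, β, γ]ᵀ = XᵀP is [[18995, 2015, 239]; [2015, 239, 29]; [239, 29, 6]]·[α, β, γ]ᵀ = [-13216, -1328, -162]ᵀ.
Solving the 3×3 system (Gaussian elimination) gives α = -299701/295674, β = 976903/295674, γ = -127801/49279.

α = -1.01, β = 3.30, γ = -2.59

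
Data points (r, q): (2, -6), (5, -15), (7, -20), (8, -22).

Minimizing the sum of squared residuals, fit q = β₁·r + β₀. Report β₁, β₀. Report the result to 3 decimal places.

From the data, Σr·r = 142, Σr = 22, Σ1 = 4.
For Aᵀq: Σr·q = -403, Σq = -63.
Normal equations: [[142, 22]; [22, 4]]·[β₁, β₀]ᵀ = [-403, -63]ᵀ.
Determinant 142·4 − 22² = 84.
β₁ = ((-403)·4 − 22·(-63))/84 = -113/42; β₀ = (142·(-63) − 22·(-403))/84 = -20/21.

β₁ = -2.690, β₀ = -0.952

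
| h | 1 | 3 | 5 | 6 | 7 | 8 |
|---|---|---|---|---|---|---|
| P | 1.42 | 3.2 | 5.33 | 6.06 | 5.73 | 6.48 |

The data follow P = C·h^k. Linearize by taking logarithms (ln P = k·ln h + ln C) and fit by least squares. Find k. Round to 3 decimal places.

k = 0.751

Linearized form: ln P = k·ln h + ln C. From the 6 transformed points,
XᵀX = [[15.1183, 8.5252]; [8.5252, 6]], rhs = [14.4821, 8.6033]ᵀ  (here Σln h = 8.5252, Σ(ln h)² = 15.1183, Σln P = 8.6033, Σln h·ln P = 14.4821).
Δ = 15.1183·6 − (8.5252)² = 18.0313; k = (14.4821·6 − 8.5252·8.6033)/18.0313 = 0.75137, ln C = (15.1183·8.6033 − 8.5252·14.4821)/18.0313 = 0.36629.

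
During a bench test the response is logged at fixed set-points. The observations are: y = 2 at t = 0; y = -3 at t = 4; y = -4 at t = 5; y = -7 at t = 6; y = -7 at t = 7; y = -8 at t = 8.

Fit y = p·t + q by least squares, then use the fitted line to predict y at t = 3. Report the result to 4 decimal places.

ŷ = -1.9000

Setting ∂/∂p … = 0 gives: 190·p + 30·q = -187;  30·p + 6·q = -27.
Determinant 190·6 − 30² = 240.
p = ((-187)·6 − 30·(-27))/240 = -13/10; q = (190·(-27) − 30·(-187))/240 = 2.
At t = 3: ŷ = (-13/10)·(3) + (2)·(1) = -19/10.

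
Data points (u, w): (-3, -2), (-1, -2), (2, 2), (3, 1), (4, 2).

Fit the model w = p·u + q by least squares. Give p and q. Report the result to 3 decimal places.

With design matrix M, MᵀM = [[39, 5]; [5, 5]] and Mᵀw = [23, 1]ᵀ.
det = 39·5 − 5² = 170.
p = (23·5 − 5·1)/170 = 11/17; q = (39·1 − 5·23)/170 = -38/85.

p = 0.647, q = -0.447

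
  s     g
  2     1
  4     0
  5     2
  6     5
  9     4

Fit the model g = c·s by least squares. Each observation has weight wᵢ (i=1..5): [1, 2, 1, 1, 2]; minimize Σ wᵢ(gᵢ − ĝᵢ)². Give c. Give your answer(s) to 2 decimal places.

c = 0.44

The normal system XᵀWX·[c]ᵀ = XᵀWg is [[259]]·[c]ᵀ = [114]ᵀ.
Hence c = 114 / 259 ≈ 0.440154.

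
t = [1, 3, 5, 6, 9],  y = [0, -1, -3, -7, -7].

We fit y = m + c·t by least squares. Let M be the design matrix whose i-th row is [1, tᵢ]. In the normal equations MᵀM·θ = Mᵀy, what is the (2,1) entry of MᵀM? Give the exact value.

24

Row 2 ↔ basis t, column 1 ↔ basis 1, so (MᵀM)_{2,1} = Σᵢ t = (1)·(1) + (3)·(1) + (5)·(1) + (6)·(1) + (9)·(1) = 24.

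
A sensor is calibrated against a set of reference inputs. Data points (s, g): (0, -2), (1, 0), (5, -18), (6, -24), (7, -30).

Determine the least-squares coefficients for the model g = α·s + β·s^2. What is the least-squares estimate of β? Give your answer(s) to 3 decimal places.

β = -0.460

AᵀA·[α, β]ᵀ = Aᵀg reads: 111·α + 685·β = -444;  685·α + 4323·β = -2784.
(Σs·s = 111, Σs·s^2 = 685, Σs^2·s^2 = 4323, Σs·g = -444, Σs^2·g = -2784.)
Δ = 111·4323 − 685² = 10628.
α = ((-444)·4323 − 685·(-2784))/10628 = -3093/2657; β = (111·(-2784) − 685·(-444))/10628 = -1221/2657.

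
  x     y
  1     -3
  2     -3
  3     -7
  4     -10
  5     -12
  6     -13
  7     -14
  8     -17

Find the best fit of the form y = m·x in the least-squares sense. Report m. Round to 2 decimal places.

From the data, Σx·x = 204.
And Σx·y = -442.
So MᵀM·[m]ᵀ = Mᵀy: [[204]]·[m]ᵀ = [-442]ᵀ.
Hence m = -442 / 204 ≈ -2.16667.

m = -2.17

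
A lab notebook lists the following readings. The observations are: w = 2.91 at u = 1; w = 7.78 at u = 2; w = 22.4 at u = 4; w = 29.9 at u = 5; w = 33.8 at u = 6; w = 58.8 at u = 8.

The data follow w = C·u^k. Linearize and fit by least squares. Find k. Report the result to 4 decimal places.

k = 1.4266

Linearized form: ln w = k·ln u + ln C. From the 6 transformed points,
AᵀA = [[12.5270, 7.5601]; [7.5601, 6]], rhs = [25.9805, 17.2212]ᵀ  (here Σln u = 7.5601, Σ(ln u)² = 12.5270, Σln w = 17.2212, Σln u·ln w = 25.9805).
Slope k = (n·Σln u·ln w − Σln u·Σln w)/(n·Σ(ln u)² − (Σln u)²) = (6·25.9805 − 7.5601·17.2212)/18.0074 = 1.42659; ln C = (Σln w − k·Σln u)/n = 1.07268.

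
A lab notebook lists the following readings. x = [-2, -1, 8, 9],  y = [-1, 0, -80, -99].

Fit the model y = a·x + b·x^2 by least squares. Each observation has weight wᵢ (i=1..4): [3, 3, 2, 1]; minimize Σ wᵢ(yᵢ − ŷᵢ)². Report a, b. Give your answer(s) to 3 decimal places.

a = -1.528, b = -1.056

With design matrix M, MᵀWM = [[224, 1726]; [1726, 14804]] and MᵀWy = [-2165, -18271]ᵀ.
Δ = 224·14804 − 1726² = 337020.
a = ((-2165)·14804 − 1726·(-18271))/337020 = -85819/56170; b = (224·(-18271) − 1726·(-2165))/337020 = -59319/56170.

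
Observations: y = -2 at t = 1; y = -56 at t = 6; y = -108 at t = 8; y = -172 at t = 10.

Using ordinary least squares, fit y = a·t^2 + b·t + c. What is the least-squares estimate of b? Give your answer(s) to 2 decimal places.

b = 2.92

Sums needed: Σt^2·t^2 = 15393, Σt^2·t = 1729, Σt^2 = 201, Σt·t = 201, Σt = 25, Σ1 = 4.
For Aᵀy: Σt^2·y = -26130, Σt·y = -2922, Σy = -338.
So AᵀA·[a, b, c]ᵀ = Aᵀy: [[15393, 1729, 201]; [1729, 201, 25]; [201, 25, 4]]·[a, b, c]ᵀ = [-26130, -2922, -338]ᵀ.
Inverting the 3×3 Gram matrix, [a, b, c]ᵀ = [-13285/6679, 19527/6679, -18848/6679]ᵀ.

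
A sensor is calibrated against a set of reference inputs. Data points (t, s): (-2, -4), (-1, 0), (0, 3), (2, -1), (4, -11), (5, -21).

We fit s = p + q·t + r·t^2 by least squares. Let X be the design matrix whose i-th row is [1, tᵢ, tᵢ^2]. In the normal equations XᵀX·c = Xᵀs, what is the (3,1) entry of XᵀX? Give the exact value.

50

Row 3 ↔ basis t^2, column 1 ↔ basis 1, so (XᵀX)_{3,1} = Σᵢ t^2 = (4)·(1) + (1)·(1) + (0)·(1) + (4)·(1) + (16)·(1) + (25)·(1) = 50.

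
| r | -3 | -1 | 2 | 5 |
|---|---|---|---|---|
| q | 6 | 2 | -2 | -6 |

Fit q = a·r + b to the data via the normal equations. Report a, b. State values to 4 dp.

With design matrix X, XᵀX = [[39, 3]; [3, 4]] and Xᵀq = [-54, 0]ᵀ.
Determinant 39·4 − 3² = 147.
a = ((-54)·4 − 3·0)/147 = -72/49; b = (39·0 − 3·(-54))/147 = 54/49.

a = -1.4694, b = 1.1020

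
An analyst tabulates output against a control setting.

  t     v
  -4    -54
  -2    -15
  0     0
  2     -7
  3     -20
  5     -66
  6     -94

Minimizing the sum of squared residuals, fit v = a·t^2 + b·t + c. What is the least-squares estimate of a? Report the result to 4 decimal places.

a = -2.9559

Setting ∂/∂a … = 0 gives: 2290·a + 304·b + 94·c = -6166;  304·a + 94·b + 10·c = -722;  94·a + 10·b + 7·c = -256.
Inverting the 3×3 Gram matrix, [a, b, c]ᵀ = [-10177/3443, 5137/2817, 16000/30987]ᵀ.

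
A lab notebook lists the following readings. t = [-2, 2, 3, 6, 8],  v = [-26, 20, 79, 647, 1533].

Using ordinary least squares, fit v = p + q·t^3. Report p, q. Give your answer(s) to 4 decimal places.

p = -2.3923, q = 2.9999

Forming XᵀX = [[5, 755]; [755, 309657]] and Xᵀv = [2253, 927149]ᵀ gives XᵀX·[p, q]ᵀ = Xᵀv.
Determinant 5·309657 − 755² = 978260.
p = (2253·309657 − 755·927149)/978260 = -1170137/489130; q = (5·927149 − 755·2253)/978260 = 293473/97826.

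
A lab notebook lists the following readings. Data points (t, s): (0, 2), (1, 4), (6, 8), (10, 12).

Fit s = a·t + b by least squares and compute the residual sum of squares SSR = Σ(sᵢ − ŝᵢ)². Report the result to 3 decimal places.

From the data, Σt·t = 137, Σt = 17, Σ1 = 4.
And Σt·s = 172, Σs = 26.
Eliminating b: 4·(row 1) − 17·(row 2) gives 259·a = 4·172 − 17·26 = 246, so a = 246/259.
Then b = (26 − 17·(246/259))/4 = 638/259.
Residuals: -120/259, 152/259, -6/37, 10/259; SSR = 152/259.

SSR = 0.587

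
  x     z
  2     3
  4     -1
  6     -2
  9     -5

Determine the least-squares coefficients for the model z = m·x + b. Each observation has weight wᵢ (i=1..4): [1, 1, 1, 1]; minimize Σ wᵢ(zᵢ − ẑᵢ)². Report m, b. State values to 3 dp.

m = -1.075, b = 4.393

Normal-equation sums: Σwᵢ·x·x = 137, Σwᵢ·x = 21, Σwᵢ·1 = 4.
Right-hand side: Σwᵢ·x·z = -55, Σwᵢ·z = -5.
Normal equations: [[137, 21]; [21, 4]]·[m, b]ᵀ = [-55, -5]ᵀ.
det = 137·4 − 21² = 107.
m = ((-55)·4 − 21·(-5))/107 = -115/107; b = (137·(-5) − 21·(-55))/107 = 470/107.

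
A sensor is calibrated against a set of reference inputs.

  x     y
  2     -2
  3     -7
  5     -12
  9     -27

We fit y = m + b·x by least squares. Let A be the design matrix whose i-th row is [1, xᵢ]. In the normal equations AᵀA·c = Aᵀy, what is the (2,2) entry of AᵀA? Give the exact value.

119

Row 2 ↔ basis x, column 2 ↔ basis x, so (AᵀA)_{2,2} = Σᵢ (x)·(x) = (2)·(2) + (3)·(3) + (5)·(5) + (9)·(9) = 119.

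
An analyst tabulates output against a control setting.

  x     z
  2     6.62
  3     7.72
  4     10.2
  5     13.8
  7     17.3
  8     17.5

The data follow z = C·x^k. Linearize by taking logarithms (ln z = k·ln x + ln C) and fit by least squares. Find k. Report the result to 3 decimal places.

Linearized form: ln z = k·ln x + ln C. From the 6 transformed points,
XᵀX = [[14.3101, 8.8128]; [8.8128, 6]], rhs = [22.4982, 14.5939]ᵀ  (here Σln x = 8.8128, Σ(ln x)² = 14.3101, Σln z = 14.5939, Σln x·ln z = 22.4982).
Slope k = (n·Σln x·ln z − Σln x·Σln z)/(n·Σ(ln x)² − (Σln x)²) = (6·22.4982 − 8.8128·14.5939)/8.1947 = 0.77805; ln C = (Σln z − k·Σln x)/n = 1.28951.

k = 0.778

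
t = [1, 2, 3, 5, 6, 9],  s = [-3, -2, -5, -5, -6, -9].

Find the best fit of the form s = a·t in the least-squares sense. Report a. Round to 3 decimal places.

The normal equations are: 156·a = -164.
a = (-164)/156 = -1.05128.

a = -1.051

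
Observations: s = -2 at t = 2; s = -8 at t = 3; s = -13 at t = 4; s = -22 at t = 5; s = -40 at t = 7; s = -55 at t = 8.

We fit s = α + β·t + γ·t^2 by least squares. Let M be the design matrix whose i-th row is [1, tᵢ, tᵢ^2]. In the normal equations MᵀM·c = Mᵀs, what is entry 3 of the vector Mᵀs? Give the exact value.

-6318

Entry 3 ↔ basis t^2, so (Mᵀs)_{3} = Σᵢ (t^2)·sᵢ = (4)·(-2) + (9)·(-8) + (16)·(-13) + (25)·(-22) + (49)·(-40) + (64)·(-55) = -6318.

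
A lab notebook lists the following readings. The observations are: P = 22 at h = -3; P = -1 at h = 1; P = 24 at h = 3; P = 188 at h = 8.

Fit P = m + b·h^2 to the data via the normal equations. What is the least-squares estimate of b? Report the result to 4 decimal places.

b = 3.0000

Sums needed: Σ1 = 4, Σh^2 = 83, Σh^2·h^2 = 4259.
Right-hand side: ΣP = 233, Σh^2·P = 12445.
AᵀA·[m, b]ᵀ = AᵀP becomes [[4, 83]; [83, 4259]]·[m, b]ᵀ = [233, 12445]ᵀ.
det = 4·4259 − 83² = 10147.
m = (233·4259 − 83·12445)/10147 = -4; b = (4·12445 − 83·233)/10147 = 3.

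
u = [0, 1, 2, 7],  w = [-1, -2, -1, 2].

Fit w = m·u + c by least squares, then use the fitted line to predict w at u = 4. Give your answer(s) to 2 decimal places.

MᵀM·[m, c]ᵀ = Mᵀw reads: 54·m + 10·c = 10;  10·m + 4·c = -2.
Δ = 54·4 − 10² = 116.
m = (10·4 − 10·(-2))/116 = 15/29; c = (54·(-2) − 10·10)/116 = -52/29.
At u = 4: ŵ = (15/29)·(4) + (-52/29)·(1) = 8/29.

ŵ = 0.28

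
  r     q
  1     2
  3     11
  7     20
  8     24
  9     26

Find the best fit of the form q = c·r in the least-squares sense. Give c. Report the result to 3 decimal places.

c = 2.946

Entries of AᵀA: Σr·r = 204.
Moment sums: Σr·q = 601.
So AᵀA·[c]ᵀ = Aᵀq: [[204]]·[c]ᵀ = [601]ᵀ.
c = 601/204 = 2.94608.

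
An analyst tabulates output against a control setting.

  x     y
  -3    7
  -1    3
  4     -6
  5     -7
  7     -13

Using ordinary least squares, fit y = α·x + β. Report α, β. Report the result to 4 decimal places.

α = -1.9045, β = 1.3708

The normal equations are: 100·α + 12·β = -174;  12·α + 5·β = -16.
(Σx·x = 100, Σx = 12, Σ1 = 5, Σx·y = -174, Σy = -16.)
Eliminating β: 5·(row 1) − 12·(row 2) gives 356·α = 5·(-174) − 12·(-16) = -678, so α = -339/178.
Then β = ((-16) − 12·(-339/178))/5 = 122/89.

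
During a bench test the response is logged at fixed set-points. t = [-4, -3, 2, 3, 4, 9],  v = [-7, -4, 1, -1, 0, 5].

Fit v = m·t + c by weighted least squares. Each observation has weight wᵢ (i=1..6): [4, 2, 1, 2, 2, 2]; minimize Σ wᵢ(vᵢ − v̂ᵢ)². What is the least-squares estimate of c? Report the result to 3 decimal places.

MᵀWM·[m, c]ᵀ = MᵀWv reads: 298·m + 12·c = 222;  12·m + 13·c = -27.
(Σwᵢ·t·t = 298, Σwᵢ·t = 12, Σwᵢ·1 = 13, Σwᵢ·t·v = 222, Σwᵢ·v = -27.)
Determinant 298·13 − 12² = 3730.
m = (222·13 − 12·(-27))/3730 = 321/373; c = (298·(-27) − 12·222)/3730 = -1071/373.

c = -2.871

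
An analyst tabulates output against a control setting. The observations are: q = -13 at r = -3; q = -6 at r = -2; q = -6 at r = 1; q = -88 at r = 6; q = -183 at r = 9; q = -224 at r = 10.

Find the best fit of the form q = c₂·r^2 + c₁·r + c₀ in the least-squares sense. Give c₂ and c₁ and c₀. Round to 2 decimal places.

c₂ = -1.99, c₁ = -2.29, c₀ = -2.21

MᵀM·[c₂, c₁, c₀]ᵀ = Mᵀq reads: 17955·c₂ + 1911·c₁ + 231·c₀ = -40538;  1911·c₂ + 231·c₁ + 21·c₀ = -4370;  231·c₂ + 21·c₁ + 6·c₀ = -520.
(Σr^2·r^2 = 17955, Σr^2·r = 1911, Σr^2 = 231, Σr·r = 231, Σr = 21, Σ1 = 6, Σr^2·q = -40538, Σr·q = -4370, Σq = -520.)
Inverting the 3×3 Gram matrix, [c₂, c₁, c₀]ᵀ = [-667/336, -257/112, -53/24]ᵀ.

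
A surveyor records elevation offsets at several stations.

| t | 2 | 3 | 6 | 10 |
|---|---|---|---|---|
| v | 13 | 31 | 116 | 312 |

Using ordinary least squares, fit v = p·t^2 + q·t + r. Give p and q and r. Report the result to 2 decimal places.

Normal-equation sums: Σt^2·t^2 = 11393, Σt^2·t = 1251, Σt^2 = 149, Σt·t = 149, Σt = 21, Σ1 = 4.
For Aᵀv: Σt^2·v = 35707, Σt·v = 3935, Σv = 472.
Normal equations: [[11393, 1251, 149]; [1251, 149, 21]; [149, 21, 4]]·[p, q, r]ᵀ = [35707, 3935, 472]ᵀ.
Row-reducing yields p = 3875/1336, q = 16793/6680, r = -10821/3340.

p = 2.90, q = 2.51, r = -3.24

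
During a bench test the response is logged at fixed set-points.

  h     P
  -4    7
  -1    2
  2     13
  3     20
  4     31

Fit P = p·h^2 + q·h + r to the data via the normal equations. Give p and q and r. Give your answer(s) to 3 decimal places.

MᵀM·[p, q, r]ᵀ = MᵀP reads: 610·p + 34·q + 46·r = 842;  34·p + 46·q + 4·r = 180;  46·p + 4·q + 5·r = 73.
Inverting the 3×3 Gram matrix, [p, q, r]ᵀ = [367/384, 1115/384, 223/64]ᵀ.

p = 0.956, q = 2.904, r = 3.484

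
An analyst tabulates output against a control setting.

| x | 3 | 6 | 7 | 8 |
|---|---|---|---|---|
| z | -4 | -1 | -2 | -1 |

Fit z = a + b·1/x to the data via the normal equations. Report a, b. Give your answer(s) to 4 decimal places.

The normal system MᵀM·[a, b]ᵀ = Mᵀz is [[4, 43/56]; [43/56, 4937/28224]]·[a, b]ᵀ = [-8, -107/56]ᵀ.
Eliminating b: (4937/28224)·(row 1) − (43/56)·(row 2) gives (3107/28224)·a = (4937/28224)·(-8) − (43/56)·(-107/56) = 1913/28224, so a = 1913/3107.
Then b = ((-107/56) − (43/56)·(1913/3107))/(4937/28224) = -42336/3107.

a = 0.6157, b = -13.6260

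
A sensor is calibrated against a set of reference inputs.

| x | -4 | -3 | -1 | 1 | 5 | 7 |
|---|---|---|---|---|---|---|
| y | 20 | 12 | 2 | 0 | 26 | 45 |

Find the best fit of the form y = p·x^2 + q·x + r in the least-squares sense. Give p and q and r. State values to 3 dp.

p = 1.018, q = -0.605, r = 0.869

Normal-equation sums: Σx^2·x^2 = 3365, Σx^2·x = 377, Σx^2 = 101, Σx·x = 101, Σx = 5, Σ1 = 6.
For Aᵀy: Σx^2·y = 3285, Σx·y = 327, Σy = 105.
So AᵀA·[p, q, r]ᵀ = Aᵀy: [[3365, 377, 101]; [377, 101, 5]; [101, 5, 6]]·[p, q, r]ᵀ = [3285, 327, 105]ᵀ.
Row-reducing yields p = 10973/10780, q = -6521/10780, r = 213/245.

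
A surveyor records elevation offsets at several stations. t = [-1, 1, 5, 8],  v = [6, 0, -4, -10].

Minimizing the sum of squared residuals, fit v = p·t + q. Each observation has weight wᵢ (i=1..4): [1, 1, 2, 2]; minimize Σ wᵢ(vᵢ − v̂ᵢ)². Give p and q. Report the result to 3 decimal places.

p = -1.644, q = 3.455

Compute the Gram sums: Σwᵢ·t·t = 180, Σwᵢ·t = 26, Σwᵢ·1 = 6.
Right-hand side: Σwᵢ·t·v = -206, Σwᵢ·v = -22.
Normal equations: [[180, 26]; [26, 6]]·[p, q]ᵀ = [-206, -22]ᵀ.
Determinant 180·6 − 26² = 404.
p = ((-206)·6 − 26·(-22))/404 = -166/101; q = (180·(-22) − 26·(-206))/404 = 349/101.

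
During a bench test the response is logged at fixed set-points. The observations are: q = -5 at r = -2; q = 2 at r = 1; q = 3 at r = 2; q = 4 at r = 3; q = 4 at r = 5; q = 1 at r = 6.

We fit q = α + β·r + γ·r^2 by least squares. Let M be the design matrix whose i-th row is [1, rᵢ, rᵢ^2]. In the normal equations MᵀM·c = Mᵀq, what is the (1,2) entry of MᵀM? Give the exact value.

Row 1 ↔ basis 1, column 2 ↔ basis r, so (MᵀM)_{1,2} = Σᵢ r = (1)·(-2) + (1)·(1) + (1)·(2) + (1)·(3) + (1)·(5) + (1)·(6) = 15.

15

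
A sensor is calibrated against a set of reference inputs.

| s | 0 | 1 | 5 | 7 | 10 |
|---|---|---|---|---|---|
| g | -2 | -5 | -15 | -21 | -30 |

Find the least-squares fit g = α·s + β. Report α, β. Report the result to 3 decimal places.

α = -2.763, β = -1.890

Compute the Gram sums: Σs·s = 175, Σs = 23, Σ1 = 5.
For Xᵀg: Σs·g = -527, Σg = -73.
Normal equations: [[175, 23]; [23, 5]]·[α, β]ᵀ = [-527, -73]ᵀ.
Eliminating β: 5·(row 1) − 23·(row 2) gives 346·α = 5·(-527) − 23·(-73) = -956, so α = -478/173.
Then β = ((-73) − 23·(-478/173))/5 = -327/173.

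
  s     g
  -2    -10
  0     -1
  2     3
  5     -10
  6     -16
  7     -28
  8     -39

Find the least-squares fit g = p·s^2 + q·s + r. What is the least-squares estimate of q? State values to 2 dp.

From the data, Σs^2·s^2 = 8450, Σs^2·s = 1196, Σs^2 = 182, Σs·s = 182, Σs = 26, Σ1 = 7.
Moment sums: Σs^2·g = -4722, Σs·g = -628, Σg = -101.
So XᵀX·[p, q, r]ᵀ = Xᵀg: [[8450, 1196, 182]; [1196, 182, 26]; [182, 26, 7]]·[p, q, r]ᵀ = [-4722, -628, -101]ᵀ.
Solving the 3×3 system (Gaussian elimination) gives p = -6404/6357, q = 20165/6357, r = -3/163.

q = 3.17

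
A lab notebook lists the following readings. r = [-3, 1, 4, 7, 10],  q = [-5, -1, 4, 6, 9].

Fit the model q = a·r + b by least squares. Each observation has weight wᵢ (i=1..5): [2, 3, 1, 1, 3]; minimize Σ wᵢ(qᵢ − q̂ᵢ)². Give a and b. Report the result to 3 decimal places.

With design matrix X, XᵀWX = [[386, 38]; [38, 10]] and XᵀWq = [355, 24]ᵀ.
Eliminating b: 10·(row 1) − 38·(row 2) gives 2416·a = 10·355 − 38·24 = 2638, so a = 1319/1208.
Then b = (24 − 38·(1319/1208))/10 = -2113/1208.

a = 1.092, b = -1.749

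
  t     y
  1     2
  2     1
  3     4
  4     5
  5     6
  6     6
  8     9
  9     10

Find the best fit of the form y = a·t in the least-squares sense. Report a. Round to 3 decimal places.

Setting ∂/∂a … = 0 gives: 236·a = 264.
Hence a = 264 / 236 ≈ 1.11864.

a = 1.119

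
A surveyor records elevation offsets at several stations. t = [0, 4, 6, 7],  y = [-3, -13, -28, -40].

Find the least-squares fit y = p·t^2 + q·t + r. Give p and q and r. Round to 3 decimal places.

p = -0.941, q = 1.367, r = -3.052

Sums needed: Σt^2·t^2 = 3953, Σt^2·t = 623, Σt^2 = 101, Σt·t = 101, Σt = 17, Σ1 = 4.
And Σt^2·y = -3176, Σt·y = -500, Σy = -84.
So XᵀX·[p, q, r]ᵀ = Xᵀy: [[3953, 623, 101]; [623, 101, 17]; [101, 17, 4]]·[p, q, r]ᵀ = [-3176, -500, -84]ᵀ.
Solving the 3×3 system (Gaussian elimination) gives p = -175/186, q = 41/30, r = -473/155.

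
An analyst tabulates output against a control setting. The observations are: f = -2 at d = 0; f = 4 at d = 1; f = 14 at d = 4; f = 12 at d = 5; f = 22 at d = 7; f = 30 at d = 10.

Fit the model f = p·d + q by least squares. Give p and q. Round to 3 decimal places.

Sums needed: Σd·d = 191, Σd = 27, Σ1 = 6.
Moment sums: Σd·f = 574, Σf = 80.
MᵀM·[p, q]ᵀ = Mᵀf becomes [[191, 27]; [27, 6]]·[p, q]ᵀ = [574, 80]ᵀ.
Determinant 191·6 − 27² = 417.
p = (574·6 − 27·80)/417 = 428/139; q = (191·80 − 27·574)/417 = -218/417.

p = 3.079, q = -0.523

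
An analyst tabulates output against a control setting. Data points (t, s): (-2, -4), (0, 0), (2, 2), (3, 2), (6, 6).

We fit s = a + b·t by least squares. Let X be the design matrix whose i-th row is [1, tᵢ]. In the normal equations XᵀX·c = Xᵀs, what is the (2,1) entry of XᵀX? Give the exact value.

9

Row 2 ↔ basis t, column 1 ↔ basis 1, so (XᵀX)_{2,1} = Σᵢ t = (-2)·(1) + (0)·(1) + (2)·(1) + (3)·(1) + (6)·(1) = 9.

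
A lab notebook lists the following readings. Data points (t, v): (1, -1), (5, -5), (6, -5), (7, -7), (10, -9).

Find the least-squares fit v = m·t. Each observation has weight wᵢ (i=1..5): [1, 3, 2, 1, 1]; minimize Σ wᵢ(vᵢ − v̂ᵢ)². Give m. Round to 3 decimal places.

m = -0.926

XᵀWX·[m]ᵀ = XᵀWv reads: 297·m = -275.
(Σwᵢ·t·t = 297, Σwᵢ·t·v = -275.)
m = (-275)/297 = -0.925926.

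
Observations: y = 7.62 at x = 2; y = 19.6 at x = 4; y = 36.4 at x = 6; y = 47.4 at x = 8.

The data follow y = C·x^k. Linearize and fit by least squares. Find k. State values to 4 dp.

With ln yᵢ as the transformed response and ln xᵢ as the regressor:
Σln x = 5.9506, Σ(ln x)² = 9.9367, Σln y = 12.4595, Σln x·ln y = 19.9970.
Equations: 9.9367·k + 5.9506·ln C = 19.9970;  5.9506·k + 4·ln C = 12.4595.
Slope k = (n·Σln x·ln y − Σln x·Σln y)/(n·Σ(ln x)² − (Σln x)²) = (4·19.9970 − 5.9506·12.4595)/4.3368 = 1.34796; ln C = (Σln y − k·Σln x)/n = 1.10957.

k = 1.3480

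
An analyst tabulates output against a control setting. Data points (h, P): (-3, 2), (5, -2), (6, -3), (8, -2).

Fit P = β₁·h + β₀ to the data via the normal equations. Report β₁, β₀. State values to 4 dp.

β₁ = -0.4286, β₀ = 0.4643

Normal-equation sums: Σh·h = 134, Σh = 16, Σ1 = 4.
Right-hand side: Σh·P = -50, ΣP = -5.
Normal equations: [[134, 16]; [16, 4]]·[β₁, β₀]ᵀ = [-50, -5]ᵀ.
det = 134·4 − 16² = 280.
β₁ = ((-50)·4 − 16·(-5))/280 = -3/7; β₀ = (134·(-5) − 16·(-50))/280 = 13/28.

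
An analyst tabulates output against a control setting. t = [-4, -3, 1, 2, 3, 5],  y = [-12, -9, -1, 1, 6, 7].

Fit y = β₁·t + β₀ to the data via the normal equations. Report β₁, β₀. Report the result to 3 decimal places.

Forming XᵀX = [[64, 4]; [4, 6]] and Xᵀy = [129, -8]ᵀ gives XᵀX·[β₁, β₀]ᵀ = Xᵀy.
Δ = 64·6 − 4² = 368.
β₁ = (129·6 − 4·(-8))/368 = 403/184; β₀ = (64·(-8) − 4·129)/368 = -257/92.

β₁ = 2.190, β₀ = -2.793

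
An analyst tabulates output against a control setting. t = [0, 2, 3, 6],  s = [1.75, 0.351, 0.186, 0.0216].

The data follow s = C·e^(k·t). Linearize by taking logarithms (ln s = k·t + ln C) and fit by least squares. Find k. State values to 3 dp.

k = -0.727

Taking logs, ln s = k·t + ln C, so regress ln s on t.
Σt = 11.0000, Σ(t)² = 49.0000, Σln s = -6.0044, Σt·ln s = -30.1503.
Normal system: [[49.0000, 11.0000]; [11.0000, 4]]·[k, ln C]ᵀ = [-30.1503, -6.0044]ᵀ.
Solving (det = 75.0000): k = -0.72737, ln C = 0.49916.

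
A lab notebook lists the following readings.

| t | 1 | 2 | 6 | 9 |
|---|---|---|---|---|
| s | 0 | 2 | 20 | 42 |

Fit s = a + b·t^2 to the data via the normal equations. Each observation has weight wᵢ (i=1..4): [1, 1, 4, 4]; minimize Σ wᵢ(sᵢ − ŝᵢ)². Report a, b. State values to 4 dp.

a = 0.6464, b = 0.5149

Sums needed: Σwᵢ·1 = 10, Σwᵢ·t^2 = 473, Σwᵢ·t^2·t^2 = 31445.
And Σwᵢ·s = 250, Σwᵢ·t^2·s = 16496.
So MᵀWM·[a, b]ᵀ = MᵀWs: [[10, 473]; [473, 31445]]·[a, b]ᵀ = [250, 16496]ᵀ.
Eliminating b: 31445·(row 1) − 473·(row 2) gives 90721·a = 31445·250 − 473·16496 = 58642, so a = 58642/90721.
Then b = (16496 − 473·(58642/90721))/31445 = 46710/90721.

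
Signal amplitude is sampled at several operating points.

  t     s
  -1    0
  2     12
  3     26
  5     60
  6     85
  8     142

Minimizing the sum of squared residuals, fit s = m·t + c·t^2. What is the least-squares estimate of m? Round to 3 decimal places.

m = 2.651

With design matrix X, XᵀX = [[139, 887]; [887, 6115]] and Xᵀs = [2048, 13930]ᵀ.
Determinant 139·6115 − 887² = 63216.
m = (2048·6115 − 887·13930)/63216 = 27935/10536; c = (139·13930 − 887·2048)/63216 = 19949/10536.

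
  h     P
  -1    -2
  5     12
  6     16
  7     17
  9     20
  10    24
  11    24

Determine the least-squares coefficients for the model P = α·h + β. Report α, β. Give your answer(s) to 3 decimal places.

Sums needed: Σh·h = 413, Σh = 47, Σ1 = 7.
For XᵀP: Σh·P = 961, ΣP = 111.
Normal equations: [[413, 47]; [47, 7]]·[α, β]ᵀ = [961, 111]ᵀ.
Eliminating β: 7·(row 1) − 47·(row 2) gives 682·α = 7·961 − 47·111 = 1510, so α = 755/341.
Then β = (111 − 47·(755/341))/7 = 338/341.

α = 2.214, β = 0.991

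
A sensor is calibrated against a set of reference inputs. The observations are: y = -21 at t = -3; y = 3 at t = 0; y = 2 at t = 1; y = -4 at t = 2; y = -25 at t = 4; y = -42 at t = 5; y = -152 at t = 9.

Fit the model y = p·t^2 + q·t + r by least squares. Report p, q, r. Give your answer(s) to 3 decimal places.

p = -2.068, q = 1.467, r = 2.265

The normal system MᵀM·[p, q, r]ᵀ = Mᵀy is [[7540, 900, 136]; [900, 136, 18]; [136, 18, 7]]·[p, q, r]ᵀ = [-13965, -1621, -239]ᵀ.
Solving the 3×3 system (Gaussian elimination) gives p = -61787/29877, q = 58429/39836, r = 135325/59754.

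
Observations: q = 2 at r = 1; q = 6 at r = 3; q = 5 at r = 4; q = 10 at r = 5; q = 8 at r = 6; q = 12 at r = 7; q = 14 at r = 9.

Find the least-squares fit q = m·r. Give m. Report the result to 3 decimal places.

m = 1.604

AᵀA·[m]ᵀ = Aᵀq reads: 217·m = 348.
Hence m = 348 / 217 ≈ 1.60369.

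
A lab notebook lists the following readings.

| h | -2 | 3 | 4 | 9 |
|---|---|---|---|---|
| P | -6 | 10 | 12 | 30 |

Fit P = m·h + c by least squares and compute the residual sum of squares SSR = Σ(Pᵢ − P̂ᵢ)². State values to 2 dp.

Normal-equation sums: Σh·h = 110, Σh = 14, Σ1 = 4.
And Σh·P = 360, ΣP = 46.
XᵀX·[m, c]ᵀ = XᵀP becomes [[110, 14]; [14, 4]]·[m, c]ᵀ = [360, 46]ᵀ.
Determinant 110·4 − 14² = 244.
m = (360·4 − 14·46)/244 = 199/61; c = (110·46 − 14·360)/244 = 5/61.
Residuals: 27/61, 8/61, -69/61, 34/61; SSR = 110/61.

SSR = 1.80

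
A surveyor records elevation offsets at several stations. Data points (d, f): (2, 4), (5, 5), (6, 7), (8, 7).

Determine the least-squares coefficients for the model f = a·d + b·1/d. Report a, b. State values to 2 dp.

Normal-equation sums: Σd·d = 129, Σd·1/d = 4, Σ1/d·1/d = 4801/14400.
Right-hand side: Σd·f = 131, Σ1/d·f = 121/24.
Δ = 129·(4801/14400) − 4² = 129643/4800.
a = (131·(4801/14400) − 4·(121/24))/(129643/4800) = 338531/388929; b = (129·(121/24) − 4·131)/(129643/4800) = 606600/129643.

a = 0.87, b = 4.68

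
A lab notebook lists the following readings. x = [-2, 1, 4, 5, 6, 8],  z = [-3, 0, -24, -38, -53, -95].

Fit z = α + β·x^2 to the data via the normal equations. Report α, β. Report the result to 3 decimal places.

α = 1.400, β = -1.516

Sums needed: Σ1 = 6, Σx^2 = 146, Σx^2·x^2 = 6290.
And Σz = -213, Σx^2·z = -9334.
MᵀM·[α, β]ᵀ = Mᵀz becomes [[6, 146]; [146, 6290]]·[α, β]ᵀ = [-213, -9334]ᵀ.
Determinant 6·6290 − 146² = 16424.
α = ((-213)·6290 − 146·(-9334))/16424 = 11497/8212; β = (6·(-9334) − 146·(-213))/16424 = -12453/8212.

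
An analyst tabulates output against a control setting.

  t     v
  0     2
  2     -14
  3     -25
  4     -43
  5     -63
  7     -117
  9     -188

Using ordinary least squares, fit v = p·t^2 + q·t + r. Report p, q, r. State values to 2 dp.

Setting ∂/∂p … = 0 gives: 9940·p + 1296·q + 184·r = -23505;  1296·p + 184·q + 30·r = -3101;  184·p + 30·q + 7·r = -448.
(Σt^2·t^2 = 9940, Σt^2·t = 1296, Σt^2 = 184, Σt·t = 184, Σt = 30, Σ1 = 7, Σt^2·v = -23505, Σt·v = -3101, Σv = -448.)
Solving the 3×3 system (Gaussian elimination) gives p = -88985/44436, q = -44053/14812, r = 30763/22218.

p = -2.00, q = -2.97, r = 1.38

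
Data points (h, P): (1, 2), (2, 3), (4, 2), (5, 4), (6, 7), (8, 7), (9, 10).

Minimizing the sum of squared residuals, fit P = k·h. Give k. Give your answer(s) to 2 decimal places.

Normal-equation sums: Σh·h = 227.
And Σh·P = 224.
Normal equations: [[227]]·[k]ᵀ = [224]ᵀ.
Hence k = 224 / 227 ≈ 0.986784.

k = 0.99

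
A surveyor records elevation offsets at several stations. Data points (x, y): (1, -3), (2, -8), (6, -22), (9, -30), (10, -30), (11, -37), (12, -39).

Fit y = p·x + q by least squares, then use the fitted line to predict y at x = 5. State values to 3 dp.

With design matrix M, MᵀM = [[487, 51]; [51, 7]] and Mᵀy = [-1596, -169]ᵀ.
Eliminating q: 7·(row 1) − 51·(row 2) gives 808·p = 7·(-1596) − 51·(-169) = -2553, so p = -2553/808.
Then q = ((-169) − 51·(-2553/808))/7 = -907/808.
At x = 5: ŷ = (-2553/808)·(5) + (-907/808)·(1) = -1709/101.

ŷ = -16.921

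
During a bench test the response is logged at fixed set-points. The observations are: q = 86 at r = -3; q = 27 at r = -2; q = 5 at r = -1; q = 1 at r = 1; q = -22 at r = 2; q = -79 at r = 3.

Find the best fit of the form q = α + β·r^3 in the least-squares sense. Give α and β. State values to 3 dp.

The normal system AᵀA·[α, β]ᵀ = Aᵀq is [[6, 0]; [0, 1588]]·[α, β]ᵀ = [18, -4851]ᵀ.
det = 6·1588 − 0² = 9528.
α = (18·1588 − 0·(-4851))/9528 = 3; β = (6·(-4851) − 0·18)/9528 = -4851/1588.

α = 3.000, β = -3.055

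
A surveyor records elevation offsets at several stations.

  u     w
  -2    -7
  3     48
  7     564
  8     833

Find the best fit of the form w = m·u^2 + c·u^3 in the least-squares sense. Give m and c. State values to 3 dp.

Setting ∂/∂m … = 0 gives: 6594·m + 49786·c = 81352;  49786·m + 380586·c = 621300.
Determinant 6594·380586 − 49786² = 30938288.
m = (81352·380586 − 49786·621300)/30938288 = 3673809/3867286; c = (6594·621300 − 49786·81352)/30938288 = 5832691/3867286.

m = 0.950, c = 1.508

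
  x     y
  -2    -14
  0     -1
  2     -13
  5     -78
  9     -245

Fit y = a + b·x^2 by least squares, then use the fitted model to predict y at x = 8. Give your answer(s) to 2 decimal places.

The normal system MᵀM·[a, b]ᵀ = Mᵀy is [[5, 114]; [114, 7218]]·[a, b]ᵀ = [-351, -21903]ᵀ.
Eliminating b: 7218·(row 1) − 114·(row 2) gives 23094·a = 7218·(-351) − 114·(-21903) = -36576, so a = -2032/1283.
Then b = ((-21903) − 114·(-2032/1283))/7218 = -23167/7698.
At x = 8: ŷ = (-2032/1283)·(1) + (-23167/7698)·(64) = -747440/3849.

ŷ = -194.19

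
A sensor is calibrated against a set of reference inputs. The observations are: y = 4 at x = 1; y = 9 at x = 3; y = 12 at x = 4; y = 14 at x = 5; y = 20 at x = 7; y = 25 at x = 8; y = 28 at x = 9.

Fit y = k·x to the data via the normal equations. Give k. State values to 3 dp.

k = 3.024

Normal-equation sums: Σx·x = 245.
For Aᵀy: Σx·y = 741.
Normal equations: [[245]]·[k]ᵀ = [741]ᵀ.
k = 741/245 = 3.02449.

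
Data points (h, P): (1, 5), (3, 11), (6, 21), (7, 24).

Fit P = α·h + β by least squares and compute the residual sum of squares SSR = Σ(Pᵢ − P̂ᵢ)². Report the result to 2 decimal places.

The normal equations are: 95·α + 17·β = 332;  17·α + 4·β = 61.
Δ = 95·4 − 17² = 91.
α = (332·4 − 17·61)/91 = 291/91; β = (95·61 − 17·332)/91 = 151/91.
Residuals: 1/7, -23/91, 2/13, -4/91; SSR = 10/91.

SSR = 0.11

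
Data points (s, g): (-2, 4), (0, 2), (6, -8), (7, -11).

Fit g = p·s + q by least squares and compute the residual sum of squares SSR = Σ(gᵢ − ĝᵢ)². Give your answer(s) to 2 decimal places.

SSR = 1.77

From the data, Σs·s = 89, Σs = 11, Σ1 = 4.
And Σs·g = -133, Σg = -13.
det = 89·4 − 11² = 235.
p = ((-133)·4 − 11·(-13))/235 = -389/235; q = (89·(-13) − 11·(-133))/235 = 306/235.
Residuals: -144/235, 164/235, 148/235, -168/235; SSR = 416/235.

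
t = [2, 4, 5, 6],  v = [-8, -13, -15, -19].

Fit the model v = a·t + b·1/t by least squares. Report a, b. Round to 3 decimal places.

From the data, Σt·t = 81, Σt·1/t = 4, Σ1/t·1/t = 1369/3600.
For Xᵀv: Σt·v = -257, Σ1/t·v = -161/12.
Normal equations: [[81, 4]; [4, 1369/3600]]·[a, b]ᵀ = [-257, -161/12]ᵀ.
Eliminating b: (1369/3600)·(row 1) − 4·(row 2) gives (5921/400)·a = (1369/3600)·(-257) − 4·(-161/12) = -158633/3600, so a = -158633/53289.
Then b = ((-161/12) − 4·(-158633/53289))/(1369/3600) = -23500/5921.

a = -2.977, b = -3.969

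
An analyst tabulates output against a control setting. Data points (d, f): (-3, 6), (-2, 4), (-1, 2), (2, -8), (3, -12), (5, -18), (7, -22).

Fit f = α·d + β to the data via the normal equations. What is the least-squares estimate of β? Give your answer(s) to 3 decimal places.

β = -2.191

Forming AᵀA = [[101, 11]; [11, 7]] and Aᵀf = [-324, -48]ᵀ gives AᵀA·[α, β]ᵀ = Aᵀf.
Eliminating β: 7·(row 1) − 11·(row 2) gives 586·α = 7·(-324) − 11·(-48) = -1740, so α = -870/293.
Then β = ((-48) − 11·(-870/293))/7 = -642/293.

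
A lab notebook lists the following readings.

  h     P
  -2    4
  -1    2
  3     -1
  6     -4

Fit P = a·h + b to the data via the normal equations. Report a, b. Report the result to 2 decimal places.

With design matrix X, XᵀX = [[50, 6]; [6, 4]] and XᵀP = [-37, 1]ᵀ.
Δ = 50·4 − 6² = 164.
a = ((-37)·4 − 6·1)/164 = -77/82; b = (50·1 − 6·(-37))/164 = 68/41.

a = -0.94, b = 1.66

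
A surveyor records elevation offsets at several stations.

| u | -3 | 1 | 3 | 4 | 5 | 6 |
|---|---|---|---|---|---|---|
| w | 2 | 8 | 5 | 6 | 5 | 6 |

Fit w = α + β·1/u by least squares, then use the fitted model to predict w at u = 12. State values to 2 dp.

ŵ = 4.55

Forming MᵀM = [[6, 97/60]; [97/60, 541/400]] and Mᵀw = [32, 25/2]ᵀ gives MᵀM·[α, β]ᵀ = Mᵀw.
det = 6·(541/400) − (97/60)² = 3961/720.
α = (32·(541/400) − (97/60)·(25/2))/(3961/720) = 83058/19805; β = (6·(25/2) − (97/60)·32)/(3961/720) = 16752/3961.
At u = 12: ŵ = (83058/19805)·(1) + (16752/3961)·(1/12) = 90038/19805.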